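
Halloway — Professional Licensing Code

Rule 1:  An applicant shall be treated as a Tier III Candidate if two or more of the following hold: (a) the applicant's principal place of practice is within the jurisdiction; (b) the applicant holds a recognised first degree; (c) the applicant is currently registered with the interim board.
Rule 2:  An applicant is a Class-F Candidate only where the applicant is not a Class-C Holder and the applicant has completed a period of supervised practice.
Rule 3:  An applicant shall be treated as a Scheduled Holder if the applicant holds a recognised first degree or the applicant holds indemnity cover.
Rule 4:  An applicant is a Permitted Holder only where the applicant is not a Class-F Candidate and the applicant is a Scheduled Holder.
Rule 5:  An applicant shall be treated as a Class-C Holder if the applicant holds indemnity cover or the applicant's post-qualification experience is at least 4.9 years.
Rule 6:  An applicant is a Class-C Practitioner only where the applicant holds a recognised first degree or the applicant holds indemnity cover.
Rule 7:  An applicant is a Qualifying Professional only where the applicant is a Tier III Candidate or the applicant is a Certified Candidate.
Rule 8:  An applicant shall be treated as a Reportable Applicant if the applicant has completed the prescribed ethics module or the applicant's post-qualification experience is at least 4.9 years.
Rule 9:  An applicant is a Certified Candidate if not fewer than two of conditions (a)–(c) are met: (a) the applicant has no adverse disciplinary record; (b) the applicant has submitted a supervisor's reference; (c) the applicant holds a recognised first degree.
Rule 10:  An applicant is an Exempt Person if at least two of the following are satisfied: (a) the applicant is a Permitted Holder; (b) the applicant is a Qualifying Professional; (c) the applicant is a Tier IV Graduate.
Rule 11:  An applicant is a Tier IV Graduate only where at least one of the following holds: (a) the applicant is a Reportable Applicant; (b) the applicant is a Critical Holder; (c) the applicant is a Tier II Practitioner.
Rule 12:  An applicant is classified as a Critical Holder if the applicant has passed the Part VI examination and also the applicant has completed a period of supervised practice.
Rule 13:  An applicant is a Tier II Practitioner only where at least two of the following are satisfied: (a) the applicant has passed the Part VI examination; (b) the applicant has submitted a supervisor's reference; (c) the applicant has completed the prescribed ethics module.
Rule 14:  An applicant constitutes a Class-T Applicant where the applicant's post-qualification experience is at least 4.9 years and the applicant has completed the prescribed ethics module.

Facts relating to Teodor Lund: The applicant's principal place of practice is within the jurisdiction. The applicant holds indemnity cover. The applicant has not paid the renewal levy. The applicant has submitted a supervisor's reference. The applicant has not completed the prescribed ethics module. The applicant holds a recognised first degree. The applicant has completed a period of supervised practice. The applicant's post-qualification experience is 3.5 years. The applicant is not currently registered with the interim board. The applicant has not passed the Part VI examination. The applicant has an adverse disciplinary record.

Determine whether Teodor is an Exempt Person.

Under rule 5: the applicant holds indemnity cover? yes; or applicant's post-qualification experience: 3.5 years ≥ 4.9 years? no. So the applicant is a Class-C Holder.
Under rule 2: not a Class-C Holder (rule 5)? no; and the applicant has completed a period of supervised practice? yes. So the applicant is not a Class-F Candidate.
Under rule 3: the applicant holds a recognised first degree? yes; or the applicant holds indemnity cover? yes. So the applicant is a Scheduled Holder.
Under rule 4: not a Class-F Candidate (rule 2)? yes; and Scheduled Holder (rule 3)? yes. So the applicant is a Permitted Holder.
Under rule 1: the applicant's principal place of practice is within the jurisdiction? yes; the applicant holds a recognised first degree? yes; the applicant is currently registered with the interim board? no — 2 of 3 hold (need ≥2) → satisfied.
Under rule 9: the applicant has no adverse disciplinary record? no; the applicant has submitted a supervisor's reference? yes; the applicant holds a recognised first degree? yes — 2 of 3 hold (need ≥2) → satisfied.
Under rule 7: Tier III Candidate (rule 1)? yes; or Certified Candidate (rule 9)? yes. So the applicant is a Qualifying Professional.
Under rule 8: the applicant has completed the prescribed ethics module? no; or applicant's post-qualification experience: 3.5 years ≥ 4.9 years? no. So the applicant is not a Reportable Applicant.
Under rule 12: the applicant has passed the Part VI examination? no; and the applicant has completed a period of supervised practice? yes. So the applicant is not a Critical Holder.
Under rule 13: the applicant has passed the Part VI examination? no; the applicant has submitted a supervisor's reference? yes; the applicant has completed the prescribed ethics module? no — 1 of 3 hold (need ≥2) → not satisfied.
Under rule 11: Reportable Applicant (rule 8)? no; or Critical Holder (rule 12)? no; or Tier II Practitioner (rule 13)? no. So the applicant is not a Tier IV Graduate.
Under rule 10: Permitted Holder (rule 4)? yes; Qualifying Professional (rule 7)? yes; Tier IV Graduate (rule 11)? no — 2 of 3 hold (need ≥2) → satisfied.

Yes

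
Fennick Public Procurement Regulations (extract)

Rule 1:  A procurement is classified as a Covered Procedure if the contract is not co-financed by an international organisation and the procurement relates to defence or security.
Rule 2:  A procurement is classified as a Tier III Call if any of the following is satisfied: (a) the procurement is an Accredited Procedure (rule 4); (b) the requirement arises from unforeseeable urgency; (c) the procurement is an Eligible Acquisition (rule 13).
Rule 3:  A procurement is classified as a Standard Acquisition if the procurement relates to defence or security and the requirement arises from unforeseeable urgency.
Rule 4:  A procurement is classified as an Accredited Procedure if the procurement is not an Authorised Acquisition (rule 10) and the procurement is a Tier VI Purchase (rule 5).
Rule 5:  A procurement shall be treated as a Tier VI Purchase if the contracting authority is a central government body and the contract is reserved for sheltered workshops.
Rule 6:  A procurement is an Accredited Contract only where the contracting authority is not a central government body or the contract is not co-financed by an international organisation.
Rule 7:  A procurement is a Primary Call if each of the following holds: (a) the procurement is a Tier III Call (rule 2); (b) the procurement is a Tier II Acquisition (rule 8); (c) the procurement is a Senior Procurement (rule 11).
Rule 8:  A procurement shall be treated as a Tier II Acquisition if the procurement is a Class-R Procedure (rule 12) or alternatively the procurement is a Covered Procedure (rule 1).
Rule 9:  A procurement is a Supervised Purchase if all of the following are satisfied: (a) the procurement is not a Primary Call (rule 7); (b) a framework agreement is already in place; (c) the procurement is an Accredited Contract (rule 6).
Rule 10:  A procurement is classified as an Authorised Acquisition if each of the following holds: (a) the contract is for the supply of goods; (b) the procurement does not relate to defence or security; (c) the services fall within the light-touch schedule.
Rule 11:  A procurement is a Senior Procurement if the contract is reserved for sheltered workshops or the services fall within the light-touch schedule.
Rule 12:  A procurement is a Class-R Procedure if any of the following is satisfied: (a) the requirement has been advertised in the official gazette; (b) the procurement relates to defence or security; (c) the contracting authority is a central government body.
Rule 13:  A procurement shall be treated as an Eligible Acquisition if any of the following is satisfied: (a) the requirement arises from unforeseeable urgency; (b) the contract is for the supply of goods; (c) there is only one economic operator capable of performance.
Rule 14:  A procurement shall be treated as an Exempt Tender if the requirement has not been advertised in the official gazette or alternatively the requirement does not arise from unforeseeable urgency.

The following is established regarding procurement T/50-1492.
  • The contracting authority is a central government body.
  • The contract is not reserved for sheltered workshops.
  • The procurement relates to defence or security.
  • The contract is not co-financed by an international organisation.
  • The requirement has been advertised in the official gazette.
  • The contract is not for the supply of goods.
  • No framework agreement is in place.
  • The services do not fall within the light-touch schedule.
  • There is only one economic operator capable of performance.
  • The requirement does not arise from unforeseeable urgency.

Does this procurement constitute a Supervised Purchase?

rule 10 — Authorised Acquisition: [the contract is for the supply of goods? no] AND [the procurement does not relate to defence or security? no] AND [the services fall within the light-touch schedule? no] → not satisfied.
rule 5 — Tier VI Purchase: [the contracting authority is a central government body? yes] AND [the contract is reserved for sheltered workshops? no] → not satisfied.
rule 4 — Accredited Procedure: [not an Authorised Acquisition (rule 10)? yes] AND [Tier VI Purchase (rule 5)? no] → not satisfied.
rule 13 — Eligible Acquisition: [the requirement arises from unforeseeable urgency? no] OR [the contract is for the supply of goods? no] OR [there is only one economic operator capable of performance? yes] → satisfied.
rule 2 — Tier III Call: [Accredited Procedure (rule 4)? no] OR [the requirement arises from unforeseeable urgency? no] OR [Eligible Acquisition (rule 13)? yes] → satisfied.
rule 12 — Class-R Procedure: [the requirement has been advertised in the official gazette? yes] OR [the procurement relates to defence or security? yes] OR [the contracting authority is a central government body? yes] → satisfied.
rule 1 — Covered Procedure: [the contract is not co-financed by an international organisation? yes] AND [the procurement relates to defence or security? yes] → satisfied.
rule 8 — Tier II Acquisition: [Class-R Procedure (rule 12)? yes] OR [Covered Procedure (rule 1)? yes] → satisfied.
rule 11 — Senior Procurement: [the contract is reserved for sheltered workshops? no] OR [the services fall within the light-touch schedule? no] → not satisfied.
rule 7 — Primary Call: [Tier III Call (rule 2)? yes] AND [Tier II Acquisition (rule 8)? yes] AND [Senior Procurement (rule 11)? no] → not satisfied.
rule 6 — Accredited Contract: [the contracting authority is not a central government body? no] OR [the contract is not co-financed by an international organisation? yes] → satisfied.
rule 9 — Supervised Purchase: [not a Primary Call (rule 7)? yes] AND [a framework agreement is already in place? no] AND [Accredited Contract (rule 6)? yes] → not satisfied.

No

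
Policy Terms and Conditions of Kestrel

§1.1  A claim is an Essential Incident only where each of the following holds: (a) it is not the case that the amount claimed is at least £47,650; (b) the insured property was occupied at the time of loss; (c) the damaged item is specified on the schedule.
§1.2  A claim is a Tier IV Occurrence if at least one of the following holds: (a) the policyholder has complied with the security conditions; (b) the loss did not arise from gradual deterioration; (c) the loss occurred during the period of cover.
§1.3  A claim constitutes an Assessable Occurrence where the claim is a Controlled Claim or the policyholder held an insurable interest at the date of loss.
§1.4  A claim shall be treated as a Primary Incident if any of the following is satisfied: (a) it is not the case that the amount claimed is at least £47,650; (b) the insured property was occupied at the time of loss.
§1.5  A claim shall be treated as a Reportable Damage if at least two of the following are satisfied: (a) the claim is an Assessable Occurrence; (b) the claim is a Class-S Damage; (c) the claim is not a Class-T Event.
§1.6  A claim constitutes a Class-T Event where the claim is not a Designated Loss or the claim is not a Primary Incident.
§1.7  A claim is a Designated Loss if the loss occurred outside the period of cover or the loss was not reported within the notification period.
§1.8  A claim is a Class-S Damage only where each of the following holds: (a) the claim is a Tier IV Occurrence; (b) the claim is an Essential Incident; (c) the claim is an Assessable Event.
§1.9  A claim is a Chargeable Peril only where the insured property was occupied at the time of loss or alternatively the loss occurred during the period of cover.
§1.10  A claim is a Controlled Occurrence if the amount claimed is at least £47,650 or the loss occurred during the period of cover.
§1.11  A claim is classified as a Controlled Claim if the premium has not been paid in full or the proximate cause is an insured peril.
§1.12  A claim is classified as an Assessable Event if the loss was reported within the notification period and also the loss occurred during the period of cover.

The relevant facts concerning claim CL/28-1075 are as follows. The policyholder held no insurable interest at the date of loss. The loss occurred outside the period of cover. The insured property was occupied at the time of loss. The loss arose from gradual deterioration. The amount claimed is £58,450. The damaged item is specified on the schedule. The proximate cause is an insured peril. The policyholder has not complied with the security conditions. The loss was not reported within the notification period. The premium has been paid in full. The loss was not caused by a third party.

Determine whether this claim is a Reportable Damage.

§1.11 — Controlled Claim: [the premium has not been paid in full? no] OR [the proximate cause is an insured peril? yes] → satisfied.
§1.3 — Assessable Occurrence: [Controlled Claim (§1.11)? yes] OR [the policyholder held an insurable interest at the date of loss? no] → satisfied.
§1.2 — Tier IV Occurrence: [the policyholder has complied with the security conditions? no] OR [the loss did not arise from gradual deterioration? no] OR [the loss occurred during the period of cover? no] → not satisfied.
§1.1 — Essential Incident: [amount claimed: £58,450 ≥ £47,650? yes, so negated condition no] AND [the insured property was occupied at the time of loss? yes] AND [the damaged item is specified on the schedule? yes] → not satisfied.
§1.12 — Assessable Event: [the loss was reported within the notification period? no] AND [the loss occurred during the period of cover? no] → not satisfied.
§1.8 — Class-S Damage: [Tier IV Occurrence (§1.2)? no] AND [Essential Incident (§1.1)? no] AND [Assessable Event (§1.12)? no] → not satisfied.
§1.7 — Designated Loss: [the loss occurred outside the period of cover? yes] OR [the loss was not reported within the notification period? yes] → satisfied.
§1.4 — Primary Incident: [amount claimed: £58,450 ≥ £47,650? yes, so negated condition no] OR [the insured property was occupied at the time of loss? yes] → satisfied.
§1.6 — Class-T Event: [not a Designated Loss (§1.7)? no] OR [not a Primary Incident (§1.4)? no] → not satisfied.
§1.5 — Reportable Damage: Assessable Occurrence (§1.3)? yes; Class-S Damage (§1.8)? no; not a Class-T Event (§1.6)? yes — 2 of 3 hold (need ≥2) → satisfied.

Yes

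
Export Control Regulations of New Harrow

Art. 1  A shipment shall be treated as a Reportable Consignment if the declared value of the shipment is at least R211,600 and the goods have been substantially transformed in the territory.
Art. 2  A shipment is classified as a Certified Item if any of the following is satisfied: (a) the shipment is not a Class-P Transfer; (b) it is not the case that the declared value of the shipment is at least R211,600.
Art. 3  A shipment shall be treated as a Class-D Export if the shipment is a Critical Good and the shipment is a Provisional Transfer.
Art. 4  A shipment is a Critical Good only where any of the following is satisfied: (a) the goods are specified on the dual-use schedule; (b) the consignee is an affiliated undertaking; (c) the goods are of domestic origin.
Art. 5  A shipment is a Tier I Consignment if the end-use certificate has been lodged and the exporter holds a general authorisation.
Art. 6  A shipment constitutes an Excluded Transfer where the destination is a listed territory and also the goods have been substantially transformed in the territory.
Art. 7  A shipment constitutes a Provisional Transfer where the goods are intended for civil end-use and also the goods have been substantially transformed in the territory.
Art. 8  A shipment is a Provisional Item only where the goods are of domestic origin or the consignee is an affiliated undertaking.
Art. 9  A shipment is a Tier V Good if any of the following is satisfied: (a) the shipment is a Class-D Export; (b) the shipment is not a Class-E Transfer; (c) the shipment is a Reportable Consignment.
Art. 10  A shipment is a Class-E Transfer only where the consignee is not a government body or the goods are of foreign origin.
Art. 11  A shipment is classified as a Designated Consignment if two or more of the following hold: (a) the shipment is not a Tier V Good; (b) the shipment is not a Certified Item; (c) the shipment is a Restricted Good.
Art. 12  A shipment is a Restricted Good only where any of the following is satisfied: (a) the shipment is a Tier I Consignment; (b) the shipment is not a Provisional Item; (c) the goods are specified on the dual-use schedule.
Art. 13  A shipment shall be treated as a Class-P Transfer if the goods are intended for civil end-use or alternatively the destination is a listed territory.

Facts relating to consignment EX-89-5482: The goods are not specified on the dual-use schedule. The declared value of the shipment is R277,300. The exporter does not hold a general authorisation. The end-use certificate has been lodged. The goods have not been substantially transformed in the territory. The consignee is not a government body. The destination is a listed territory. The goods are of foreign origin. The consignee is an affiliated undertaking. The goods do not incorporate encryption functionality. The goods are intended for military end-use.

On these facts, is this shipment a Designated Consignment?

Under article 4: the goods are specified on the dual-use schedule? no; or the consignee is an affiliated undertaking? yes; or the goods are of domestic origin? no. So the shipment is a Critical Good.
Under article 7: the goods are intended for civil end-use? no; and the goods have been substantially transformed in the territory? no. So the shipment is not a Provisional Transfer.
Under article 3: Critical Good (article 4)? yes; and Provisional Transfer (article 7)? no. So the shipment is not a Class-D Export.
Under article 10: the consignee is not a government body? yes; or the goods are of foreign origin? yes. So the shipment is a Class-E Transfer.
Under article 1: declared value of the shipment: R277,300 ≥ R211,600? yes; and the goods have been substantially transformed in the territory? no. So the shipment is not a Reportable Consignment.
Under article 9: Class-D Export (article 3)? no; or not a Class-E Transfer (article 10)? no; or Reportable Consignment (article 1)? no. So the shipment is not a Tier V Good.
Under article 13: the goods are intended for civil end-use? no; or the destination is a listed territory? yes. So the shipment is a Class-P Transfer.
Under article 2: not a Class-P Transfer (article 13)? no; or declared value of the shipment: R277,300 ≥ R211,600? yes, so negated condition no. So the shipment is not a Certified Item.
Under article 5: the end-use certificate has been lodged? yes; and the exporter holds a general authorisation? no. So the shipment is not a Tier I Consignment.
Under article 8: the goods are of domestic origin? no; or the consignee is an affiliated undertaking? yes. So the shipment is a Provisional Item.
Under article 12: Tier I Consignment (article 5)? no; or not a Provisional Item (article 8)? no; or the goods are specified on the dual-use schedule? no. So the shipment is not a Restricted Good.
Under article 11: not a Tier V Good (article 9)? yes; not a Certified Item (article 2)? yes; Restricted Good (article 12)? no — 2 of 3 hold (need ≥2) → satisfied.

Yes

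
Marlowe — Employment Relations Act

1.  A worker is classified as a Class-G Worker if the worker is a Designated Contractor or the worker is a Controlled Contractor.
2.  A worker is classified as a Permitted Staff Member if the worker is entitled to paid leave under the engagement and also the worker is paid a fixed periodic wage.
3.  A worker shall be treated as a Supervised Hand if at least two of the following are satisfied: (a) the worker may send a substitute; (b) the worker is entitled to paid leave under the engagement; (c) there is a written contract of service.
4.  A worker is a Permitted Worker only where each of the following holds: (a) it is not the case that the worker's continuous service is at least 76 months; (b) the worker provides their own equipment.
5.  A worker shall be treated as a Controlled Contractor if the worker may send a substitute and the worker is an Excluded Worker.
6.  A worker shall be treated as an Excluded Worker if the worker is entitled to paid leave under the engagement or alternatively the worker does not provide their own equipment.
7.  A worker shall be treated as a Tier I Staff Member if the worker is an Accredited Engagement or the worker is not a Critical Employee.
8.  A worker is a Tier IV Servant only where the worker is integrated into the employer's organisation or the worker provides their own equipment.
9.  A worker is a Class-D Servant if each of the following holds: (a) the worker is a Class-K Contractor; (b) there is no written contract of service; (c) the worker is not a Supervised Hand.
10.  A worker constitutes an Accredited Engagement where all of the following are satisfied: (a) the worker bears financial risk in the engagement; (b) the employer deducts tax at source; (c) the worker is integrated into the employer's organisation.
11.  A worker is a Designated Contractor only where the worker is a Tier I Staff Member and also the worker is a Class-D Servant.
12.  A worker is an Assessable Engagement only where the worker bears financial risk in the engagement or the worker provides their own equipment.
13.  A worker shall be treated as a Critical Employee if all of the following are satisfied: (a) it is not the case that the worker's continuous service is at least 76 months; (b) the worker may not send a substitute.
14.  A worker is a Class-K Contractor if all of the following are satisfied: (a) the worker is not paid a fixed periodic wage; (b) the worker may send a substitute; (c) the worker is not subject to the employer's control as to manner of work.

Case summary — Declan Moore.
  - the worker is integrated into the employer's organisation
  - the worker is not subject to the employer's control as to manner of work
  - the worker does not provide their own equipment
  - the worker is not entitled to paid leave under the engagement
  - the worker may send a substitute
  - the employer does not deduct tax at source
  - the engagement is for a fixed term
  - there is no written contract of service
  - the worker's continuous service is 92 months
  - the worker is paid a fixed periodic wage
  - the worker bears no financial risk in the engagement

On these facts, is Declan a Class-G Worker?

Yes

paragraph 10 — Accredited Engagement: [the worker bears financial risk in the engagement? no] AND [the employer deducts tax at source? no] AND [the worker is integrated into the employer's organisation? yes] → not satisfied.
paragraph 13 — Critical Employee: [worker's continuous service: 92 months ≥ 76 months? yes, so negated condition no] AND [the worker may not send a substitute? no] → not satisfied.
paragraph 7 — Tier I Staff Member: [Accredited Engagement (paragraph 10)? no] OR [not a Critical Employee (paragraph 13)? yes] → satisfied.
paragraph 14 — Class-K Contractor: [the worker is not paid a fixed periodic wage? no] AND [the worker may send a substitute? yes] AND [the worker is not subject to the employer's control as to manner of work? yes] → not satisfied.
paragraph 3 — Supervised Hand: the worker may send a substitute? yes; the worker is entitled to paid leave under the engagement? no; there is a written contract of service? no — 1 of 3 hold (need ≥2) → not satisfied.
paragraph 9 — Class-D Servant: [Class-K Contractor (paragraph 14)? no] AND [there is no written contract of service? yes] AND [not a Supervised Hand (paragraph 3)? yes] → not satisfied.
paragraph 11 — Designated Contractor: [Tier I Staff Member (paragraph 7)? yes] AND [Class-D Servant (paragraph 9)? no] → not satisfied.
paragraph 6 — Excluded Worker: [the worker is entitled to paid leave under the engagement? no] OR [the worker does not provide their own equipment? yes] → satisfied.
paragraph 5 — Controlled Contractor: [the worker may send a substitute? yes] AND [Excluded Worker (paragraph 6)? yes] → satisfied.
paragraph 1 — Class-G Worker: [Designated Contractor (paragraph 11)? no] OR [Controlled Contractor (paragraph 5)? yes] → satisfied.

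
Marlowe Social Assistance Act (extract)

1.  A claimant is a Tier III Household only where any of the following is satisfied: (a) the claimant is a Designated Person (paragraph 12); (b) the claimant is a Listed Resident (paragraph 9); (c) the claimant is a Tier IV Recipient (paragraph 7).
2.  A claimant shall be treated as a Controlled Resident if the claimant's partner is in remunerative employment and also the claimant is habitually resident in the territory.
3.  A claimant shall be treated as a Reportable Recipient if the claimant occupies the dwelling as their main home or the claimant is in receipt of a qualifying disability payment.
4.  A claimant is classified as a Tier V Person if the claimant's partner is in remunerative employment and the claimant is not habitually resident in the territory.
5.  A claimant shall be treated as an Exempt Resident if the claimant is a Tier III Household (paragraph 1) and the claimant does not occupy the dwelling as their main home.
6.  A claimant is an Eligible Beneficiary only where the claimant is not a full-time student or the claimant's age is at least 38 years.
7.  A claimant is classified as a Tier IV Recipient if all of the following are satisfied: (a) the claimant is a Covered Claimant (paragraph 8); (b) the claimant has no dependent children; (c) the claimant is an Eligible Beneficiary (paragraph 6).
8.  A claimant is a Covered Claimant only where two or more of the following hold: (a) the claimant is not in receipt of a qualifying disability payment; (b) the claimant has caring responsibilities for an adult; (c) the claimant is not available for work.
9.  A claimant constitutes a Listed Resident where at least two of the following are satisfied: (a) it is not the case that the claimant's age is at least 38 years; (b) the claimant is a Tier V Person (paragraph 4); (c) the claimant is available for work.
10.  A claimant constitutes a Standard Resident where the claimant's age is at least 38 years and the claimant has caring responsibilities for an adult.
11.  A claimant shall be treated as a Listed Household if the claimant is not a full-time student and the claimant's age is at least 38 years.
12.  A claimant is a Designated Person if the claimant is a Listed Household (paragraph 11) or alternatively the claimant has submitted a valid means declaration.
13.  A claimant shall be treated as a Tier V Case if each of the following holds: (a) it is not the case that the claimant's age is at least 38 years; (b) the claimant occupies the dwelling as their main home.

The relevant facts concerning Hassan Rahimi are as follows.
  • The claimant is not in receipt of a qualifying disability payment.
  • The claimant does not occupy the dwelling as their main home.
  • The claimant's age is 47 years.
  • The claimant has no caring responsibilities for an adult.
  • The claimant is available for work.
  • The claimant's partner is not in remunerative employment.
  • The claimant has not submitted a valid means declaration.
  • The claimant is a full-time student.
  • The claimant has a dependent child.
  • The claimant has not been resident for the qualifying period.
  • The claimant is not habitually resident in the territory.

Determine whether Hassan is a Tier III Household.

No

paragraph 11 — Listed Household: [the claimant is not a full-time student? no] AND [claimant's age: 47 years ≥ 38 years? yes] → not satisfied.
paragraph 12 — Designated Person: [Listed Household (paragraph 11)? no] OR [the claimant has submitted a valid means declaration? no] → not satisfied.
paragraph 4 — Tier V Person: [the claimant's partner is in remunerative employment? no] AND [the claimant is not habitually resident in the territory? yes] → not satisfied.
paragraph 9 — Listed Resident: claimant's age: 47 years ≥ 38 years? yes, so negated condition no; Tier V Person (paragraph 4)? no; the claimant is available for work? yes — 1 of 3 hold (need ≥2) → not satisfied.
paragraph 8 — Covered Claimant: the claimant is not in receipt of a qualifying disability payment? yes; the claimant has caring responsibilities for an adult? no; the claimant is not available for work? no — 1 of 3 hold (need ≥2) → not satisfied.
paragraph 6 — Eligible Beneficiary: [the claimant is not a full-time student? no] OR [claimant's age: 47 years ≥ 38 years? yes] → satisfied.
paragraph 7 — Tier IV Recipient: [Covered Claimant (paragraph 8)? no] AND [the claimant has no dependent children? no] AND [Eligible Beneficiary (paragraph 6)? yes] → not satisfied.
paragraph 1 — Tier III Household: [Designated Person (paragraph 12)? no] OR [Listed Resident (paragraph 9)? no] OR [Tier IV Recipient (paragraph 7)? no] → not satisfied.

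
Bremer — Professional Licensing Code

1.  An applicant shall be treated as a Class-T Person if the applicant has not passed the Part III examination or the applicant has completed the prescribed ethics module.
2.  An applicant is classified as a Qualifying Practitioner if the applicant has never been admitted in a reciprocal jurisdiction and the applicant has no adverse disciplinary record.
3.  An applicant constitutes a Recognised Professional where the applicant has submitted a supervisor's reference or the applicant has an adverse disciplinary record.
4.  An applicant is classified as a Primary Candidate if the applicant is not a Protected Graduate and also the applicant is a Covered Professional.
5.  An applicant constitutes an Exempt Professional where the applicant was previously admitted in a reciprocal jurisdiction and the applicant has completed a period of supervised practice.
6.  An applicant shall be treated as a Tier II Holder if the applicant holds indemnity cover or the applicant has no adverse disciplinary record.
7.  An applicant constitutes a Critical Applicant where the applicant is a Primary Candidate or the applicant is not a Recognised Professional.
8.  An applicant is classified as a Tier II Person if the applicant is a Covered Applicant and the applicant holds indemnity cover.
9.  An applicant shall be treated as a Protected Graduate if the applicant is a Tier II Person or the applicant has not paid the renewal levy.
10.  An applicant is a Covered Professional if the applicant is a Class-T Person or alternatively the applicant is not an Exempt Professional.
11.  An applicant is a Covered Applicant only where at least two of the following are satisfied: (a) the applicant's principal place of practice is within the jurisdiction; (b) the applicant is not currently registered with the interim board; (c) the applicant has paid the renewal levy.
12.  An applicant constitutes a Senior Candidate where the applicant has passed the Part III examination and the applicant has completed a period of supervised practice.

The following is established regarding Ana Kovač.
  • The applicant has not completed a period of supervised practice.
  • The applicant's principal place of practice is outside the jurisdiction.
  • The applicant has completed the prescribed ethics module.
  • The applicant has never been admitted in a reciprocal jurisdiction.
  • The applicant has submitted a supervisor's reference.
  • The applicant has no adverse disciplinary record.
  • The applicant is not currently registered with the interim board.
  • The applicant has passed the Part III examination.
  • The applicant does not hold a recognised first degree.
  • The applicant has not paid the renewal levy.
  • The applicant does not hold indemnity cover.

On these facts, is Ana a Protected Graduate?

Under paragraph 11: the applicant's principal place of practice is within the jurisdiction? no; the applicant is not currently registered with the interim board? yes; the applicant has paid the renewal levy? no — 1 of 3 hold (need ≥2) → not satisfied.
Under paragraph 8: Covered Applicant (paragraph 11)? no; and the applicant holds indemnity cover? no. So the applicant is not a Tier II Person.
Under paragraph 9: Tier II Person (paragraph 8)? no; or the applicant has not paid the renewal levy? yes. So the applicant is a Protected Graduate.

Yes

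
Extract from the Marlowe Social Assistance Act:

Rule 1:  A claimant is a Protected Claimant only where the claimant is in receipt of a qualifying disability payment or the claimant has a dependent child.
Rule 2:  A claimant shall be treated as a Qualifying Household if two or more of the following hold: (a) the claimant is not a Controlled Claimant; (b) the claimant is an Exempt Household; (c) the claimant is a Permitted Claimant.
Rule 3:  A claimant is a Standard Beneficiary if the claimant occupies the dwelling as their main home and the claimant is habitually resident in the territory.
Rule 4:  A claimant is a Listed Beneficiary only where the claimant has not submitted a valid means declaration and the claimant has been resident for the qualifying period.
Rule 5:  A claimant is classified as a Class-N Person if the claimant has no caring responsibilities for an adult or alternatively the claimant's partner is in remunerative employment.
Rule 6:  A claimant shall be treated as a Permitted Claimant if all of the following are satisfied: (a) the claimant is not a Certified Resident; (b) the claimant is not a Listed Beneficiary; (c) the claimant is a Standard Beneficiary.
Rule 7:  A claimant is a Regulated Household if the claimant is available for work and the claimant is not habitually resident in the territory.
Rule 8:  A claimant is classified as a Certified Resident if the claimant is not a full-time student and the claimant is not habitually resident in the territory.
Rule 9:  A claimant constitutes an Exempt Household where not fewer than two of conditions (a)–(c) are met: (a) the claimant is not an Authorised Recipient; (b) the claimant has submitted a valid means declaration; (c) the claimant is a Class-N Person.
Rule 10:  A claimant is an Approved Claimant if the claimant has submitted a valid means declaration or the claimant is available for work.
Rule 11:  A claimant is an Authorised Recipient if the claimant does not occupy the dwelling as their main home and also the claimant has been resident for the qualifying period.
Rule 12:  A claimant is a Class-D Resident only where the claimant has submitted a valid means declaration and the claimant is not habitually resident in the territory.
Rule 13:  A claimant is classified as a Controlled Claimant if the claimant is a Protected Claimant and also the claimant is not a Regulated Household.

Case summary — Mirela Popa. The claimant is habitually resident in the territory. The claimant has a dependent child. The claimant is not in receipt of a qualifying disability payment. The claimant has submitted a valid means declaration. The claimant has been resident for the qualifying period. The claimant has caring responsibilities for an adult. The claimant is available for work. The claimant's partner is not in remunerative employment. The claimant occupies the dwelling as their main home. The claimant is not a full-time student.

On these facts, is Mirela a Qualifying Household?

Yes

Under rule 1: the claimant is in receipt of a qualifying disability payment? no; or the claimant has a dependent child? yes. So the claimant is a Protected Claimant.
Under rule 7: the claimant is available for work? yes; and the claimant is not habitually resident in the territory? no. So the claimant is not a Regulated Household.
Under rule 13: Protected Claimant (rule 1)? yes; and not a Regulated Household (rule 7)? yes. So the claimant is a Controlled Claimant.
Under rule 11: the claimant does not occupy the dwelling as their main home? no; and the claimant has been resident for the qualifying period? yes. So the claimant is not an Authorised Recipient.
Under rule 5: the claimant has no caring responsibilities for an adult? no; or the claimant's partner is in remunerative employment? no. So the claimant is not a Class-N Person.
Under rule 9: not an Authorised Recipient (rule 11)? yes; the claimant has submitted a valid means declaration? yes; Class-N Person (rule 5)? no — 2 of 3 hold (need ≥2) → satisfied.
Under rule 8: the claimant is not a full-time student? yes; and the claimant is not habitually resident in the territory? no. So the claimant is not a Certified Resident.
Under rule 4: the claimant has not submitted a valid means declaration? no; and the claimant has been resident for the qualifying period? yes. So the claimant is not a Listed Beneficiary.
Under rule 3: the claimant occupies the dwelling as their main home? yes; and the claimant is habitually resident in the territory? yes. So the claimant is a Standard Beneficiary.
Under rule 6: not a Certified Resident (rule 8)? yes; and not a Listed Beneficiary (rule 4)? yes; and Standard Beneficiary (rule 3)? yes. So the claimant is a Permitted Claimant.
Under rule 2: not a Controlled Claimant (rule 13)? no; Exempt Household (rule 9)? yes; Permitted Claimant (rule 6)? yes — 2 of 3 hold (need ≥2) → satisfied.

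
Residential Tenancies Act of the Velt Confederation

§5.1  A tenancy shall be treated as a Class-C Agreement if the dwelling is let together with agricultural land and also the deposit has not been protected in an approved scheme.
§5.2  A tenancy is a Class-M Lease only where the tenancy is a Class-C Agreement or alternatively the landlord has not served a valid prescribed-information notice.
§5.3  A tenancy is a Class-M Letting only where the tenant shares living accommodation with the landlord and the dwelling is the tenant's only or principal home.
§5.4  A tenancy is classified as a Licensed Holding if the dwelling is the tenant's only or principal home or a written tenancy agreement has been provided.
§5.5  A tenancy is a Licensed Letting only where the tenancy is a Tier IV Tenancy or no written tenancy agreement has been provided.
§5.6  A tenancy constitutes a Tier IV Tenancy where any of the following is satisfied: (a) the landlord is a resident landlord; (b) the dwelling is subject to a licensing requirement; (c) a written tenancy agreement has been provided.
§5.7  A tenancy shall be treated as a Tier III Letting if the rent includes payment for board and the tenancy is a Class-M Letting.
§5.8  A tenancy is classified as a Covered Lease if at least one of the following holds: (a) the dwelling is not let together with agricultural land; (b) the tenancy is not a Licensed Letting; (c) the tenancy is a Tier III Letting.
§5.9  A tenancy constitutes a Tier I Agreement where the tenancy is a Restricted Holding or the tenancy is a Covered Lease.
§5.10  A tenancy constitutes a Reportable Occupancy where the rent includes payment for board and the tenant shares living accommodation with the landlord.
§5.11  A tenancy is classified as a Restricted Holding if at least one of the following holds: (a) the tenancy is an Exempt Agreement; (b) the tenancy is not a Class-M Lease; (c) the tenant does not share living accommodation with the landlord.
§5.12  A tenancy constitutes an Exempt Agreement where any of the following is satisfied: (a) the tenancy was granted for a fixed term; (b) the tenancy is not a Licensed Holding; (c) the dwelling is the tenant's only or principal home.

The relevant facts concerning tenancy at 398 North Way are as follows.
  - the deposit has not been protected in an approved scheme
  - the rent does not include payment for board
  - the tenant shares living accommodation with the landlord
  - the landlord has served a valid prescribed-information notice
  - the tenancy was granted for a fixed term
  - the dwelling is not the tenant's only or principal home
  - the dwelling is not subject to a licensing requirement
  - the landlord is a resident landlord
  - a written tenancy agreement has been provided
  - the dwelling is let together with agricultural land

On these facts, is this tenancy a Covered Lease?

No

§5.6 — Tier IV Tenancy: [the landlord is a resident landlord? yes] OR [the dwelling is subject to a licensing requirement? no] OR [a written tenancy agreement has been provided? yes] → satisfied.
§5.5 — Licensed Letting: [Tier IV Tenancy (§5.6)? yes] OR [no written tenancy agreement has been provided? no] → satisfied.
§5.3 — Class-M Letting: [the tenant shares living accommodation with the landlord? yes] AND [the dwelling is the tenant's only or principal home? no] → not satisfied.
§5.7 — Tier III Letting: [the rent includes payment for board? no] AND [Class-M Letting (§5.3)? no] → not satisfied.
§5.8 — Covered Lease: [the dwelling is not let together with agricultural land? no] OR [not a Licensed Letting (§5.5)? no] OR [Tier III Letting (§5.7)? no] → not satisfied.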